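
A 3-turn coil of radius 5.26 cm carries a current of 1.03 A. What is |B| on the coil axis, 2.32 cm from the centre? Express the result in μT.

B ≈ 28.3 μT

For an N-turn flat coil, B = Nμ₀IR²/[2(R²+z²)^(3/2)] with R = 0.0526 m, z = 0.0232 m.
B = 3 × 9.42×10⁻⁶ T = 2.83×10⁻⁵ T.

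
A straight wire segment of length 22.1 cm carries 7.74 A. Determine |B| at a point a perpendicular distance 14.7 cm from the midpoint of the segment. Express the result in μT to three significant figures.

For a finite straight segment, B = (μ₀I/4πd)(sinθ₁ + sinθ₂), where θ₁, θ₂ are the angles from the perpendicular to each end.
The perpendicular from the point meets the wire at its midpoint, so each end is L/2 = 0.1105 m away along the wire.
sinθ₁ = 0.1105/√(0.1105²+0.147²) = 0.6009; sinθ₂ = 0.1105/√(0.1105²+0.147²) = 0.6009.
B = (4π×10⁻⁷ × 7.74) / (4π × 0.147) × (0.6009 + 0.6009) = 6.33×10⁻⁶ T.

B ≈ 6.33 μT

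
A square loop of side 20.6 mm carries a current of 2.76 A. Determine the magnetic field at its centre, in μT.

B ≈ 152 μT

Each side is a finite straight segment at perpendicular distance d = a/(2 tan(π/4)) = 0.0103 m from the centre, with end-angles ±π/4.
One side contributes B₁ = (μ₀I/4πd)·2 sin(π/4) = 3.79×10⁻⁵ T.
All 4 sides add in the same direction: B = 4 × 3.79×10⁻⁵ = 1.52×10⁻⁴ T.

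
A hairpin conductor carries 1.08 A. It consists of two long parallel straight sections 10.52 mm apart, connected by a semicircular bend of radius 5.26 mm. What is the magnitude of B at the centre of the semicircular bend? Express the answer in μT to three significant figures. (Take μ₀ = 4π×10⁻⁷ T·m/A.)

B ≈ 106 μT

The semicircular arc contributes B_arc = μ₀I·π/(4πR) = μ₀I/(4R) = 6.45×10⁻⁵ T.
Each semi-infinite lead is at perpendicular distance R = 0.00526 m from the centre, with the perpendicular foot at its near end, so it contributes μ₀I/(4πR); both point the same way, together 4.11×10⁻⁵ T.
Arc and leads all point the same direction: B = 6.45×10⁻⁵ + 4.11×10⁻⁵ = 1.06×10⁻⁴ T.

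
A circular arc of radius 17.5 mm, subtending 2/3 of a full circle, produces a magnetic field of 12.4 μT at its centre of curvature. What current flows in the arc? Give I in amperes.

I ≈ 0.518 A

For a circular arc, B = μ₀Iφ/(4πR) with φ in radians; here φ = 4.189 rad.
So I = 4πRB/(μ₀φ) = 4π × 0.0175 × 1.24×10⁻⁵ / (4π×10⁻⁷ × 4.189) = 0.518 A.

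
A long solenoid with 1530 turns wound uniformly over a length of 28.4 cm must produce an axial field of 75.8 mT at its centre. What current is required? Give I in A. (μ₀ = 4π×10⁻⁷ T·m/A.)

I ≈ 11.2 A

Inside a long solenoid B = μ₀nI with n = 5387 m⁻¹, so I = B/(μ₀n).
I = 7.58×10⁻² / (4π×10⁻⁷ × 5387) = 11.2 A.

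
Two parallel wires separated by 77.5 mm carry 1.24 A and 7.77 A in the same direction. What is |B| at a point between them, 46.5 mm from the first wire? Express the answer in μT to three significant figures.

B ≈ 44.8 μT

Each long wire gives B = μ₀I/(2πd). Distances are d₁ = 0.0465 m and d₂ = 0.031 m.
B₁ = 5.33×10⁻⁶ T, B₂ = 5.01×10⁻⁵ T.
Between parallel currents the two contributions point in opposite directions, so they subtract. B = |B₁ − B₂| = |5.33×10⁻⁶ − 5.01×10⁻⁵| = 4.48×10⁻⁵ T.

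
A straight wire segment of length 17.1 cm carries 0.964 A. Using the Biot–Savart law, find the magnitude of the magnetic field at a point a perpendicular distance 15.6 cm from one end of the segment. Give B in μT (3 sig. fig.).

For a finite straight segment, B = (μ₀I/4πd)(sinθ₁ + sinθ₂), where θ₁, θ₂ are the angles from the perpendicular to each end.
The perpendicular foot is at one end, so the two end-offsets along the wire are 0 and L = 0.171 m.
sinθ₁ = 0/√(0²+0.156²) = 0.0000; sinθ₂ = 0.171/√(0.171²+0.156²) = 0.7388.
B = (4π×10⁻⁷ × 0.964) / (4π × 0.156) × (0.0000 + 0.7388) = 4.57×10⁻⁷ T.

B ≈ 0.457 μT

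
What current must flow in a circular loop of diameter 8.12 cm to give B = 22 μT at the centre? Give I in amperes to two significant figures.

I ≈ 1.4 A

At the centre of a circular loop B = μ₀I/(2R), so I = 2RB/μ₀.
With R = 0.0406 m, I = 2 × 0.0406 × 2.20×10⁻⁵ / (4π×10⁻⁷) = 1.42 A.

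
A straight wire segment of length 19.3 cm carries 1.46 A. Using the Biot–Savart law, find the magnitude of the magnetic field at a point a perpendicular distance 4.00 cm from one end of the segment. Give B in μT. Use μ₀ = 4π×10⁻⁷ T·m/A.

For a finite straight segment, B = (μ₀I/4πd)(sinθ₁ + sinθ₂), where θ₁, θ₂ are the angles from the perpendicular to each end.
The perpendicular foot is at one end, so the two end-offsets along the wire are 0 and L = 0.193 m.
sinθ₁ = 0/√(0²+0.04²) = 0.0000; sinθ₂ = 0.193/√(0.193²+0.04²) = 0.9792.
B = (4π×10⁻⁷ × 1.46) / (4π × 0.04) × (0.0000 + 0.9792) = 3.57×10⁻⁶ T.

B ≈ 3.57 μT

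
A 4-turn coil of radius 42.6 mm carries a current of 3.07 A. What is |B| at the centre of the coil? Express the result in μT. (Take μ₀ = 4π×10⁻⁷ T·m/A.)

For an N-turn flat coil, B = Nμ₀I/(2R) with R = 0.0426 m.
B = 4 × 4.53×10⁻⁵ T = 1.81×10⁻⁴ T.

B ≈ 181 μT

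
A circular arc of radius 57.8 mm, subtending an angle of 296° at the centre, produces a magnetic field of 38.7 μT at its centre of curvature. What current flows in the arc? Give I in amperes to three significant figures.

For a circular arc, B = μ₀Iφ/(4πR) with φ in radians; here φ = 5.166 rad.
So I = 4πRB/(μ₀φ) = 4π × 0.0578 × 3.87×10⁻⁵ / (4π×10⁻⁷ × 5.166) = 4.33 A.

I ≈ 4.33 A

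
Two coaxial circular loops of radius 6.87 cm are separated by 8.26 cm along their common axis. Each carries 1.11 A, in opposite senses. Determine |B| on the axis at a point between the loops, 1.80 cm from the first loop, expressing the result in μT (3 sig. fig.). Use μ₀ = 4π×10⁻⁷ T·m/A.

B ≈ 5.26 μT

Each loop contributes B = μ₀IR²/[2(R²+z²)^(3/2)] on the axis, with z measured from that loop.
Loop 1 (z = 0.018 m): B₁ = 9.19×10⁻⁶ T. Loop 2 (z = 0.0646 m): B₂ = 3.93×10⁻⁶ T.
The fields oppose: B = |B₁ − B₂| = 5.26×10⁻⁶ T.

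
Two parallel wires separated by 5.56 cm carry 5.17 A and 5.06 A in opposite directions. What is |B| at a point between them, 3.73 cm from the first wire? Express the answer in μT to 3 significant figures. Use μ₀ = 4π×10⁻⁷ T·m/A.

Each long wire gives B = μ₀I/(2πd). Distances are d₁ = 0.0373 m and d₂ = 0.0183 m.
B₁ = 2.77×10⁻⁵ T, B₂ = 5.53×10⁻⁵ T.
Between antiparallel currents both contributions point the same way, so they add. B = B₁ + B₂ = 2.77×10⁻⁵ + 5.53×10⁻⁵ = 8.30×10⁻⁵ T.

B ≈ 83.0 μT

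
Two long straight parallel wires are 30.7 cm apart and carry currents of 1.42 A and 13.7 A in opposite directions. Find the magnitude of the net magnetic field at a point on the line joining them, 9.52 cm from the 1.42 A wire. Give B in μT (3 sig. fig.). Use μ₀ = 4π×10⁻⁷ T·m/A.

B ≈ 15.9 μT

Each long wire gives B = μ₀I/(2πd). Distances are d₁ = 0.0952 m and d₂ = 0.2118 m.
B₁ = 2.98×10⁻⁶ T, B₂ = 1.29×10⁻⁵ T.
Between antiparallel currents both contributions point the same way, so they add. B = B₁ + B₂ = 2.98×10⁻⁶ + 1.29×10⁻⁵ = 1.59×10⁻⁵ T.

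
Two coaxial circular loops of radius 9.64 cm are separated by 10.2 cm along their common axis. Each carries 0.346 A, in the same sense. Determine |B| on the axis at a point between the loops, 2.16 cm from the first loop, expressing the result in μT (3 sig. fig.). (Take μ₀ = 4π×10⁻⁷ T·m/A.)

Each loop contributes B = μ₀IR²/[2(R²+z²)^(3/2)] on the axis, with z measured from that loop.
Loop 1 (z = 0.0216 m): B₁ = 2.10×10⁻⁶ T. Loop 2 (z = 0.0804 m): B₂ = 1.02×10⁻⁶ T.
The fields add: B = B₁ + B₂ = 3.12×10⁻⁶ T.

B ≈ 3.12 μT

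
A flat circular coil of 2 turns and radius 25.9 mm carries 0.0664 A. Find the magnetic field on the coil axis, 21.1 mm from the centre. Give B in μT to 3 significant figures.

For an N-turn flat coil, B = Nμ₀IR²/[2(R²+z²)^(3/2)] with R = 0.0259 m, z = 0.0211 m.
B = 2 × 7.51×10⁻⁷ T = 1.50×10⁻⁶ T.

B ≈ 1.50 μT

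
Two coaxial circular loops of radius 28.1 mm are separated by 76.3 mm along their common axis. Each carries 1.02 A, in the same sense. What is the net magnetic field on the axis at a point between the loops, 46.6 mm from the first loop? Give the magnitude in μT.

B ≈ 10.5 μT

Each loop contributes B = μ₀IR²/[2(R²+z²)^(3/2)] on the axis, with z measured from that loop.
Loop 1 (z = 0.0466 m): B₁ = 3.14×10⁻⁶ T. Loop 2 (z = 0.0297 m): B₂ = 7.40×10⁻⁶ T.
The fields add: B = B₁ + B₂ = 1.05×10⁻⁵ T.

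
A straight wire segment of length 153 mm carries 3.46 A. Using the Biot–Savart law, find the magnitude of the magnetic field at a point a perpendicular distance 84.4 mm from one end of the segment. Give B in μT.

For a finite straight segment, B = (μ₀I/4πd)(sinθ₁ + sinθ₂), where θ₁, θ₂ are the angles from the perpendicular to each end.
The perpendicular foot is at one end, so the two end-offsets along the wire are 0 and L = 0.153 m.
sinθ₁ = 0/√(0²+0.0844²) = 0.0000; sinθ₂ = 0.153/√(0.153²+0.0844²) = 0.8756.
B = (4π×10⁻⁷ × 3.46) / (4π × 0.0844) × (0.0000 + 0.8756) = 3.59×10⁻⁶ T.

B ≈ 3.59 μT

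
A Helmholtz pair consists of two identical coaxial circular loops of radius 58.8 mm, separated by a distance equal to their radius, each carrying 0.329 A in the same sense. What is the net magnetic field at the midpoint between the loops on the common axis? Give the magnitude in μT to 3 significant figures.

B ≈ 5.03 μT

Each loop contributes B = μ₀IR²/[2(R²+z²)^(3/2)] on the axis, with z measured from that loop.
Loop 1 (z = 0.0294 m): B₁ = 2.52×10⁻⁶ T. Loop 2 (z = 0.0294 m): B₂ = 2.52×10⁻⁶ T.
The fields add: B = B₁ + B₂ = 5.03×10⁻⁶ T.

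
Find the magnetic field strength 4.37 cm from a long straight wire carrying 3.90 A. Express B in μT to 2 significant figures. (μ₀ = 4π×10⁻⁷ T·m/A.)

For an infinitely long straight wire, B = μ₀I/(2πd).
B = (4π×10⁻⁷ × 3.90) / (2π × 0.0437) = 1.78×10⁻⁵ T.

B ≈ 18 μT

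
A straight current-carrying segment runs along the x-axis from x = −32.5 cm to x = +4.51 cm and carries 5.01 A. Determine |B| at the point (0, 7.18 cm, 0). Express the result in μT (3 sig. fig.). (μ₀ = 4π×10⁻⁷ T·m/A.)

B ≈ 10.5 μT

For a finite straight segment, B = (μ₀I/4πd)(sinθ₁ + sinθ₂), where θ₁, θ₂ are the angles from the perpendicular to each end.
The perpendicular distance is d = 0.0718 m; the end-offsets along the wire are a = 0.325 m and b = 0.0451 m.
sinθ₁ = 0.325/√(0.325²+0.0718²) = 0.9765; sinθ₂ = 0.0451/√(0.0451²+0.0718²) = 0.5319.
B = (4π×10⁻⁷ × 5.01) / (4π × 0.0718) × (0.9765 + 0.5319) = 1.05×10⁻⁵ T.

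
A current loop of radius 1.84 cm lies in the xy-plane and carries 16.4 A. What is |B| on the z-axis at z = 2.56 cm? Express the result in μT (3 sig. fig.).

On the axis of a circular loop, B = μ₀IR² / [2(R²+z²)^(3/2)].
R² + z² = (0.0184)² + (0.0256)² = 0.0009939 m², and (R²+z²)^(3/2) = 3.13×10⁻⁵ m³.
B = (4π×10⁻⁷ × 16.4 × 0.0003386) / (2 × 3.13×10⁻⁵) = 1.11×10⁻⁴ T.

B ≈ 111 μT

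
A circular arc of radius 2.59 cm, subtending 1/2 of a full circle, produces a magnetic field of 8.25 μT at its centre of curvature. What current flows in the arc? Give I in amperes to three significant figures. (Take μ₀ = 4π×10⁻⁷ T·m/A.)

I ≈ 0.680 A

For a circular arc, B = μ₀Iφ/(4πR) with φ in radians; here φ = 3.142 rad.
So I = 4πRB/(μ₀φ) = 4π × 0.0259 × 8.25×10⁻⁶ / (4π×10⁻⁷ × 3.142) = 0.680 A.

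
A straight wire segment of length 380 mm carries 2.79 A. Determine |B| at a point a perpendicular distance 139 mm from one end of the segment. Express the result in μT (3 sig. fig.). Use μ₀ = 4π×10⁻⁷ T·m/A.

B ≈ 1.89 μT

For a finite straight segment, B = (μ₀I/4πd)(sinθ₁ + sinθ₂), where θ₁, θ₂ are the angles from the perpendicular to each end.
The perpendicular foot is at one end, so the two end-offsets along the wire are 0 and L = 0.38 m.
sinθ₁ = 0/√(0²+0.139²) = 0.0000; sinθ₂ = 0.38/√(0.38²+0.139²) = 0.9391.
B = (4π×10⁻⁷ × 2.79) / (4π × 0.139) × (0.0000 + 0.9391) = 1.89×10⁻⁶ T.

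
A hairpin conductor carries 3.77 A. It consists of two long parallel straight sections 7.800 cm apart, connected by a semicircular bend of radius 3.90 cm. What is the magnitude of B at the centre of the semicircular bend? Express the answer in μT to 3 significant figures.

B ≈ 49.7 μT

The semicircular arc contributes B_arc = μ₀I·π/(4πR) = μ₀I/(4R) = 3.04×10⁻⁵ T.
Each semi-infinite lead is at perpendicular distance R = 0.039 m from the centre, with the perpendicular foot at its near end, so it contributes μ₀I/(4πR); both point the same way, together 1.93×10⁻⁵ T.
Arc and leads all point the same direction: B = 3.04×10⁻⁵ + 1.93×10⁻⁵ = 4.97×10⁻⁵ T.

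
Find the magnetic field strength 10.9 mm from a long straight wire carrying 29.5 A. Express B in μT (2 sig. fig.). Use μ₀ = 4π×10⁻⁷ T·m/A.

For an infinitely long straight wire, B = μ₀I/(2πd).
B = (4π×10⁻⁷ × 29.5) / (2π × 0.0109) = 5.41×10⁻⁴ T.

B ≈ 540 μT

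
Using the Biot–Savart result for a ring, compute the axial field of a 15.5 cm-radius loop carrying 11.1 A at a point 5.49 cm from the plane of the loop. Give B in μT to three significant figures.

On the axis of a circular loop, B = μ₀IR² / [2(R²+z²)^(3/2)].
R² + z² = (0.155)² + (0.0549)² = 0.02704 m², and (R²+z²)^(3/2) = 4.45×10⁻³ m³.
B = (4π×10⁻⁷ × 11.1 × 0.02403) / (2 × 4.45×10⁻³) = 3.77×10⁻⁵ T.

B ≈ 37.7 μT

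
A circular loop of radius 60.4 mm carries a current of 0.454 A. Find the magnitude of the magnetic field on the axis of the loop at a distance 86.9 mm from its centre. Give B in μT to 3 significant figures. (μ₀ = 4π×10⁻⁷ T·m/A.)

B ≈ 0.878 μT

On the axis of a circular loop, B = μ₀IR² / [2(R²+z²)^(3/2)].
R² + z² = (0.0604)² + (0.0869)² = 0.0112 m², and (R²+z²)^(3/2) = 1.19×10⁻³ m³.
B = (4π×10⁻⁷ × 0.454 × 0.003648) / (2 × 1.19×10⁻³) = 8.78×10⁻⁷ T.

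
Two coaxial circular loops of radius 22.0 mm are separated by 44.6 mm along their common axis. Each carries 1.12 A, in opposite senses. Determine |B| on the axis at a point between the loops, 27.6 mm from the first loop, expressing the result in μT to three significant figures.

B ≈ 8.10 μT

Each loop contributes B = μ₀IR²/[2(R²+z²)^(3/2)] on the axis, with z measured from that loop.
Loop 1 (z = 0.0276 m): B₁ = 7.75×10⁻⁶ T. Loop 2 (z = 0.017 m): B₂ = 1.58×10⁻⁵ T.
The fields oppose: B = |B₁ − B₂| = 8.10×10⁻⁶ T.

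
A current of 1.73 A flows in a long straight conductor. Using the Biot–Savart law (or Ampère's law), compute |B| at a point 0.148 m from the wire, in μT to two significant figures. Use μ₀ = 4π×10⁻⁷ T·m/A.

For an infinitely long straight wire, B = μ₀I/(2πd).
B = (4π×10⁻⁷ × 1.73) / (2π × 0.148) = 2.34×10⁻⁶ T.

B ≈ 2.3 μT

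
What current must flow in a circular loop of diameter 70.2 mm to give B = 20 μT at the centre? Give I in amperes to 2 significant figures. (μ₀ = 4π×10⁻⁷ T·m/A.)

At the centre of a circular loop B = μ₀I/(2R), so I = 2RB/μ₀.
With R = 0.0351 m, I = 2 × 0.0351 × 2.00×10⁻⁵ / (4π×10⁻⁷) = 1.12 A.

I ≈ 1.1 A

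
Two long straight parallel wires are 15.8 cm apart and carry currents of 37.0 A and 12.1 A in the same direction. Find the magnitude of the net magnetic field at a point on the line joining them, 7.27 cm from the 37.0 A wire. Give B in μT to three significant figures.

Each long wire gives B = μ₀I/(2πd). Distances are d₁ = 0.0727 m and d₂ = 0.0853 m.
B₁ = 1.02×10⁻⁴ T, B₂ = 2.84×10⁻⁵ T.
Between parallel currents the two contributions point in opposite directions, so they subtract. B = |B₁ − B₂| = |1.02×10⁻⁴ − 2.84×10⁻⁵| = 7.34×10⁻⁵ T.

B ≈ 73.4 μT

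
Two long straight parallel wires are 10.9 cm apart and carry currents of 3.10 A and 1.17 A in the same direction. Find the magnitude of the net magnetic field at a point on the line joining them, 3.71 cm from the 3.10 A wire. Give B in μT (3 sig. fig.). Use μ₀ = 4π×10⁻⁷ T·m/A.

B ≈ 13.5 μT

Each long wire gives B = μ₀I/(2πd). Distances are d₁ = 0.0371 m and d₂ = 0.0719 m.
B₁ = 1.67×10⁻⁵ T, B₂ = 3.25×10⁻⁶ T.
Between parallel currents the two contributions point in opposite directions, so they subtract. B = |B₁ − B₂| = |1.67×10⁻⁵ − 3.25×10⁻⁶| = 1.35×10⁻⁵ T.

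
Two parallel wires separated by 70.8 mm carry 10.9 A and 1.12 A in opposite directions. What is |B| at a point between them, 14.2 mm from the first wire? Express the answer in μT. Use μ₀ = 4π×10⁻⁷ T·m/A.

Each long wire gives B = μ₀I/(2πd). Distances are d₁ = 0.0142 m and d₂ = 0.0566 m.
B₁ = 1.54×10⁻⁴ T, B₂ = 3.96×10⁻⁶ T.
Between antiparallel currents both contributions point the same way, so they add. B = B₁ + B₂ = 1.54×10⁻⁴ + 3.96×10⁻⁶ = 1.57×10⁻⁴ T.

B ≈ 157 μT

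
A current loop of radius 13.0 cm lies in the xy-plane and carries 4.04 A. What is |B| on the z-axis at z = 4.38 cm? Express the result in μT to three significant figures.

On the axis of a circular loop, B = μ₀IR² / [2(R²+z²)^(3/2)].
R² + z² = (0.13)² + (0.0438)² = 0.01882 m², and (R²+z²)^(3/2) = 2.58×10⁻³ m³.
B = (4π×10⁻⁷ × 4.04 × 0.0169) / (2 × 2.58×10⁻³) = 1.66×10⁻⁵ T.

B ≈ 16.6 μT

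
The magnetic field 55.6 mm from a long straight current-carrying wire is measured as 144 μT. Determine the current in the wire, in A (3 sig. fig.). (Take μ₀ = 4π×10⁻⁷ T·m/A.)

For a long straight wire B = μ₀I/(2πd), so I = 2πdB/μ₀.
I = 2π × 0.0556 × 1.44×10⁻⁴ / (4π×10⁻⁷) = 40.0 A.

I ≈ 40.0 A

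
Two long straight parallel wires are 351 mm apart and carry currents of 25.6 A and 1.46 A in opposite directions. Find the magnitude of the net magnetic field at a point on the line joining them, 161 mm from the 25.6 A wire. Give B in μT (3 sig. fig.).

B ≈ 33.3 μT

Each long wire gives B = μ₀I/(2πd). Distances are d₁ = 0.161 m and d₂ = 0.19 m.
B₁ = 3.18×10⁻⁵ T, B₂ = 1.54×10⁻⁶ T.
Between antiparallel currents both contributions point the same way, so they add. B = B₁ + B₂ = 3.18×10⁻⁵ + 1.54×10⁻⁶ = 3.33×10⁻⁵ T.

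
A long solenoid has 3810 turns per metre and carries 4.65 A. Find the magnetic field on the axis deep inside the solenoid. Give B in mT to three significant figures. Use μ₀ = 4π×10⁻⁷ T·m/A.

Inside a long solenoid, B = μ₀nI with n = 3810 turns/m.
B = 4π×10⁻⁷ × 3810 × 4.65 = 2.23×10⁻² T.

B ≈ 22.3 mT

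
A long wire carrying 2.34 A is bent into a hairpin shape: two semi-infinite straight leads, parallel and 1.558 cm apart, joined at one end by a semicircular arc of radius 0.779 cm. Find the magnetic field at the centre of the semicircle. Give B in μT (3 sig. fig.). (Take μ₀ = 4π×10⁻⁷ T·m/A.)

The semicircular arc contributes B_arc = μ₀I·π/(4πR) = μ₀I/(4R) = 9.44×10⁻⁵ T.
Each semi-infinite lead is at perpendicular distance R = 0.00779 m from the centre, with the perpendicular foot at its near end, so it contributes μ₀I/(4πR); both point the same way, together 6.01×10⁻⁵ T.
Arc and leads all point the same direction: B = 9.44×10⁻⁵ + 6.01×10⁻⁵ = 1.54×10⁻⁴ T.

B ≈ 154 μT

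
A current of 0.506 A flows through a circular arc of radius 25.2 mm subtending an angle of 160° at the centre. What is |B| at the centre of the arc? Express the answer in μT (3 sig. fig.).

The Biot–Savart field of a circular arc at its centre is B = μ₀Iφ/(4πR), with φ = 2.793 rad.
B = (4π×10⁻⁷ × 0.506 × 2.793) / (4π × 0.0252) = 5.61×10⁻⁶ T.

B ≈ 5.61 μT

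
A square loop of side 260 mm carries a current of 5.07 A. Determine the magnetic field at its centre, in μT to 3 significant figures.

B ≈ 22.1 μT

Each side is a finite straight segment at perpendicular distance d = a/(2 tan(π/4)) = 0.13 m from the centre, with end-angles ±π/4.
One side contributes B₁ = (μ₀I/4πd)·2 sin(π/4) = 5.52×10⁻⁶ T.
All 4 sides add in the same direction: B = 4 × 5.52×10⁻⁶ = 2.21×10⁻⁵ T.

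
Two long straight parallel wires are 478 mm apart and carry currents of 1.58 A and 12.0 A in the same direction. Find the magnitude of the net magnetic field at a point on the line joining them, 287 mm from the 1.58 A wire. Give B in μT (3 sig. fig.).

Each long wire gives B = μ₀I/(2πd). Distances are d₁ = 0.287 m and d₂ = 0.191 m.
B₁ = 1.10×10⁻⁶ T, B₂ = 1.26×10⁻⁵ T.
Between parallel currents the two contributions point in opposite directions, so they subtract. B = |B₁ − B₂| = |1.10×10⁻⁶ − 1.26×10⁻⁵| = 1.15×10⁻⁵ T.

B ≈ 11.5 μT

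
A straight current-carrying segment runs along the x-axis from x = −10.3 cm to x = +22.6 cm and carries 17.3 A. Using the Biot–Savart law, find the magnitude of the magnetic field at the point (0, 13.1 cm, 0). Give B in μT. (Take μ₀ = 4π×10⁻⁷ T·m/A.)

B ≈ 19.6 μT

For a finite straight segment, B = (μ₀I/4πd)(sinθ₁ + sinθ₂), where θ₁, θ₂ are the angles from the perpendicular to each end.
The perpendicular distance is d = 0.131 m; the end-offsets along the wire are a = 0.103 m and b = 0.226 m.
sinθ₁ = 0.103/√(0.103²+0.131²) = 0.6181; sinθ₂ = 0.226/√(0.226²+0.131²) = 0.8652.
B = (4π×10⁻⁷ × 17.3) / (4π × 0.131) × (0.6181 + 0.8652) = 1.96×10⁻⁵ T.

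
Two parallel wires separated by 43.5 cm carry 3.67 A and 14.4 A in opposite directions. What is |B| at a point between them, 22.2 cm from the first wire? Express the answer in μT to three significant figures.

B ≈ 16.8 μT

Each long wire gives B = μ₀I/(2πd). Distances are d₁ = 0.222 m and d₂ = 0.213 m.
B₁ = 3.31×10⁻⁶ T, B₂ = 1.35×10⁻⁵ T.
Between antiparallel currents both contributions point the same way, so they add. B = B₁ + B₂ = 3.31×10⁻⁶ + 1.35×10⁻⁵ = 1.68×10⁻⁵ T.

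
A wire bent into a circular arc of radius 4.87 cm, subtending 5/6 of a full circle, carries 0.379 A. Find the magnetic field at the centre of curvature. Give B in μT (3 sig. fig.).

B ≈ 4.07 μT

The Biot–Savart field of a circular arc at its centre is B = μ₀Iφ/(4πR), with φ = 5.236 rad.
B = (4π×10⁻⁷ × 0.379 × 5.236) / (4π × 0.0487) = 4.07×10⁻⁶ T.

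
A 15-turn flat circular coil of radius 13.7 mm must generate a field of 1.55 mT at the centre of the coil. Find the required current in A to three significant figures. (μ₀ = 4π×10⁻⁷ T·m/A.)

For an N-turn coil, B = Nμ₀I/(2R) with R = 0.0137 m, so I = 2RB/(Nμ₀) = 2 × 0.0137 × 1.55×10⁻³ / (15 × 4π×10⁻⁷) = 2.25 A.

I ≈ 2.25 A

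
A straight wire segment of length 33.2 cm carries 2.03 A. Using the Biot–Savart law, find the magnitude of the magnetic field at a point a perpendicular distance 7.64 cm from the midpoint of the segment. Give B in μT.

B ≈ 4.83 μT

For a finite straight segment, B = (μ₀I/4πd)(sinθ₁ + sinθ₂), where θ₁, θ₂ are the angles from the perpendicular to each end.
The perpendicular from the point meets the wire at its midpoint, so each end is L/2 = 0.166 m away along the wire.
sinθ₁ = 0.166/√(0.166²+0.0764²) = 0.9084; sinθ₂ = 0.166/√(0.166²+0.0764²) = 0.9084.
B = (4π×10⁻⁷ × 2.03) / (4π × 0.0764) × (0.9084 + 0.9084) = 4.83×10⁻⁶ T.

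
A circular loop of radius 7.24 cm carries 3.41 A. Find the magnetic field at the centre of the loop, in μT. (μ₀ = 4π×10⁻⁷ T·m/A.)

B ≈ 29.6 μT

At the centre of a circular loop the Biot–Savart law gives B = μ₀I/(2R).
B = (4π×10⁻⁷ × 3.41) / (2 × 0.0724) = 2.96×10⁻⁵ T.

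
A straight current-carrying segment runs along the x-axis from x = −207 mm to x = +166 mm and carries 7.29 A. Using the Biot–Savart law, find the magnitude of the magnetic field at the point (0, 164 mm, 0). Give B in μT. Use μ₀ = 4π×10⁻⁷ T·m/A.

B ≈ 6.65 μT

For a finite straight segment, B = (μ₀I/4πd)(sinθ₁ + sinθ₂), where θ₁, θ₂ are the angles from the perpendicular to each end.
The perpendicular distance is d = 0.164 m; the end-offsets along the wire are a = 0.207 m and b = 0.166 m.
sinθ₁ = 0.207/√(0.207²+0.164²) = 0.7838; sinθ₂ = 0.166/√(0.166²+0.164²) = 0.7114.
B = (4π×10⁻⁷ × 7.29) / (4π × 0.164) × (0.7838 + 0.7114) = 6.65×10⁻⁶ T.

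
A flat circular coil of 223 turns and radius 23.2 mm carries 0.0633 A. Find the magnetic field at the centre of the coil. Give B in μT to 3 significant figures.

For an N-turn flat coil, B = Nμ₀I/(2R) with R = 0.0232 m.
B = 223 × 1.71×10⁻⁶ T = 3.82×10⁻⁴ T.

B ≈ 382 μT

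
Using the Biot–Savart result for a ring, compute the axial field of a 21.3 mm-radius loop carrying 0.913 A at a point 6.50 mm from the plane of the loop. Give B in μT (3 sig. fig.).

On the axis of a circular loop, B = μ₀IR² / [2(R²+z²)^(3/2)].
R² + z² = (0.0213)² + (0.0065)² = 0.0004959 m², and (R²+z²)^(3/2) = 1.10×10⁻⁵ m³.
B = (4π×10⁻⁷ × 0.913 × 0.0004537) / (2 × 1.10×10⁻⁵) = 2.36×10⁻⁵ T.

B ≈ 23.6 μT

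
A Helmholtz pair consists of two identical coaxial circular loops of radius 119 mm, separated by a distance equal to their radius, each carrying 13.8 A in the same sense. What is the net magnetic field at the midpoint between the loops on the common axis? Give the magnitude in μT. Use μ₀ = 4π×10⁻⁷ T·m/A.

B ≈ 104 μT

Each loop contributes B = μ₀IR²/[2(R²+z²)^(3/2)] on the axis, with z measured from that loop.
Loop 1 (z = 0.0595 m): B₁ = 5.21×10⁻⁵ T. Loop 2 (z = 0.0595 m): B₂ = 5.21×10⁻⁵ T.
The fields add: B = B₁ + B₂ = 1.04×10⁻⁴ T.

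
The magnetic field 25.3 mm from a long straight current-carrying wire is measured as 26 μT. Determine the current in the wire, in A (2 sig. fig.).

I ≈ 3.3 A

For a long straight wire B = μ₀I/(2πd), so I = 2πdB/μ₀.
I = 2π × 0.0253 × 2.60×10⁻⁵ / (4π×10⁻⁷) = 3.29 A.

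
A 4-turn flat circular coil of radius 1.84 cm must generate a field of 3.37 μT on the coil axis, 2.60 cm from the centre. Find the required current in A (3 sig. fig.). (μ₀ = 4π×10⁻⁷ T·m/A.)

For an N-turn coil, B = Nμ₀IR²/[2(R²+z²)^(3/2)] with R = 0.0184 m, z = 0.026 m, so I = 2B(R²+z²)^(3/2)/(Nμ₀R²) = 2 × 3.37×10⁻⁶ × 3.23×10⁻⁵ / (4 × 4π×10⁻⁷ × 0.0003386) = 0.128 A.

I ≈ 0.128 A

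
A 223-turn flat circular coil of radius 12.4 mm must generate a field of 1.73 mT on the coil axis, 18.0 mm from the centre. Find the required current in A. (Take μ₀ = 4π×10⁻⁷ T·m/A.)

For an N-turn coil, B = Nμ₀IR²/[2(R²+z²)^(3/2)] with R = 0.0124 m, z = 0.018 m, so I = 2B(R²+z²)^(3/2)/(Nμ₀R²) = 2 × 1.73×10⁻³ × 1.04×10⁻⁵ / (223 × 4π×10⁻⁷ × 0.0001538) = 0.839 A.

I ≈ 0.839 A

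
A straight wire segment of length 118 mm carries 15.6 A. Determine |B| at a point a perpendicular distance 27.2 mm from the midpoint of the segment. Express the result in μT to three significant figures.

B ≈ 104 μT

For a finite straight segment, B = (μ₀I/4πd)(sinθ₁ + sinθ₂), where θ₁, θ₂ are the angles from the perpendicular to each end.
The perpendicular from the point meets the wire at its midpoint, so each end is L/2 = 0.059 m away along the wire.
sinθ₁ = 0.059/√(0.059²+0.0272²) = 0.9081; sinθ₂ = 0.059/√(0.059²+0.0272²) = 0.9081.
B = (4π×10⁻⁷ × 15.6) / (4π × 0.0272) × (0.9081 + 0.9081) = 1.04×10⁻⁴ T.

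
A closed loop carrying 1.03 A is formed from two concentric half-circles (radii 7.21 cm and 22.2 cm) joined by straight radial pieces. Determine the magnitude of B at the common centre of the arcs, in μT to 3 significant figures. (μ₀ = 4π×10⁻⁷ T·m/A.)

B ≈ 3.03 μT

The radial connectors point toward the centre, so dl × r̂ = 0 and they contribute nothing.
Each semicircle gives μ₀I/(4R): inner arc 4.49×10⁻⁶ T, outer arc 1.46×10⁻⁶ T.
The two arcs carry current in opposite angular senses, so their fields oppose: B = |4.49×10⁻⁶ − 1.46×10⁻⁶| = 3.03×10⁻⁶ T.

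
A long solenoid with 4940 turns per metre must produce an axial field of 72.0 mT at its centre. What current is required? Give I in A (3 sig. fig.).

Inside a long solenoid B = μ₀nI with n = 4940 m⁻¹, so I = B/(μ₀n).
I = 7.20×10⁻² / (4π×10⁻⁷ × 4940) = 11.6 A.

I ≈ 11.6 A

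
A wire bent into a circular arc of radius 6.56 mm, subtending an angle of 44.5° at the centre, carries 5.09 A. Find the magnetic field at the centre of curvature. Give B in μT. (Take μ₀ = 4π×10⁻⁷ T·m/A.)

B ≈ 60.3 μT

The Biot–Savart field of a circular arc at its centre is B = μ₀Iφ/(4πR), with φ = 0.7767 rad.
B = (4π×10⁻⁷ × 5.09 × 0.7767) / (4π × 0.00656) = 6.03×10⁻⁵ T.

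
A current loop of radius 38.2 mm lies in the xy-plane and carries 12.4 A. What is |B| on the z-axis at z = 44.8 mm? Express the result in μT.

B ≈ 55.7 μT

On the axis of a circular loop, B = μ₀IR² / [2(R²+z²)^(3/2)].
R² + z² = (0.0382)² + (0.0448)² = 0.003466 m², and (R²+z²)^(3/2) = 2.04×10⁻⁴ m³.
B = (4π×10⁻⁷ × 12.4 × 0.001459) / (2 × 2.04×10⁻⁴) = 5.57×10⁻⁵ T.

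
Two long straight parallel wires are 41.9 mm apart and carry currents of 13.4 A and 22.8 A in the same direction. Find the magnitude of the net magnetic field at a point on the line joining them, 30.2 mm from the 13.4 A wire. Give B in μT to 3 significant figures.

B ≈ 301 μT

Each long wire gives B = μ₀I/(2πd). Distances are d₁ = 0.0302 m and d₂ = 0.0117 m.
B₁ = 8.87×10⁻⁵ T, B₂ = 3.90×10⁻⁴ T.
Between parallel currents the two contributions point in opposite directions, so they subtract. B = |B₁ − B₂| = |8.87×10⁻⁵ − 3.90×10⁻⁴| = 3.01×10⁻⁴ T.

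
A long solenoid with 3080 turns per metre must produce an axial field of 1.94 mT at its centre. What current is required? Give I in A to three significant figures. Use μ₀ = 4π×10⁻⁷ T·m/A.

I ≈ 0.501 A

Inside a long solenoid B = μ₀nI with n = 3080 m⁻¹, so I = B/(μ₀n).
I = 1.94×10⁻³ / (4π×10⁻⁷ × 3080) = 0.501 A.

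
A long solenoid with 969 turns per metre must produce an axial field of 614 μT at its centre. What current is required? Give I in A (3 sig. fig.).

Inside a long solenoid B = μ₀nI with n = 969 m⁻¹, so I = B/(μ₀n).
I = 6.14×10⁻⁴ / (4π×10⁻⁷ × 969) = 0.504 A.

I ≈ 0.504 A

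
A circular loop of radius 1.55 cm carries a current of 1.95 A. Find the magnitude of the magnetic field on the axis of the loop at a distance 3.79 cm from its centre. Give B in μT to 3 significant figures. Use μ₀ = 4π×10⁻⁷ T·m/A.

On the axis of a circular loop, B = μ₀IR² / [2(R²+z²)^(3/2)].
R² + z² = (0.0155)² + (0.0379)² = 0.001677 m², and (R²+z²)^(3/2) = 6.87×10⁻⁵ m³.
B = (4π×10⁻⁷ × 1.95 × 0.0002403) / (2 × 6.87×10⁻⁵) = 4.29×10⁻⁶ T.

B ≈ 4.29 μT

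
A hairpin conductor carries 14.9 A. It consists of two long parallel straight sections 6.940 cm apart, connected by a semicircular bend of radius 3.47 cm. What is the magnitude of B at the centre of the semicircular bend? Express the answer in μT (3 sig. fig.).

B ≈ 221 μT

The semicircular arc contributes B_arc = μ₀I·π/(4πR) = μ₀I/(4R) = 1.35×10⁻⁴ T.
Each semi-infinite lead is at perpendicular distance R = 0.0347 m from the centre, with the perpendicular foot at its near end, so it contributes μ₀I/(4πR); both point the same way, together 8.59×10⁻⁵ T.
Arc and leads all point the same direction: B = 1.35×10⁻⁴ + 8.59×10⁻⁵ = 2.21×10⁻⁴ T.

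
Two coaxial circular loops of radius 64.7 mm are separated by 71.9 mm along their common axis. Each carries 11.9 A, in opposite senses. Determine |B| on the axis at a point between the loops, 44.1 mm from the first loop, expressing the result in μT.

B ≈ 24.4 μT

Each loop contributes B = μ₀IR²/[2(R²+z²)^(3/2)] on the axis, with z measured from that loop.
Loop 1 (z = 0.0441 m): B₁ = 6.52×10⁻⁵ T. Loop 2 (z = 0.0278 m): B₂ = 8.96×10⁻⁵ T.
The fields oppose: B = |B₁ − B₂| = 2.44×10⁻⁵ T.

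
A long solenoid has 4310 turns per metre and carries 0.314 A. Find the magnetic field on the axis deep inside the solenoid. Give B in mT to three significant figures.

B ≈ 1.70 mT

Inside a long solenoid, B = μ₀nI with n = 4310 turns/m.
B = 4π×10⁻⁷ × 4310 × 0.314 = 1.70×10⁻³ T.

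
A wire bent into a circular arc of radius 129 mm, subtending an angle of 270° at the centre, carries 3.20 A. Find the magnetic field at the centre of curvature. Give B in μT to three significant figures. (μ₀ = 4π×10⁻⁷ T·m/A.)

The Biot–Savart field of a circular arc at its centre is B = μ₀Iφ/(4πR), with φ = 4.712 rad.
B = (4π×10⁻⁷ × 3.20 × 4.712) / (4π × 0.129) = 1.17×10⁻⁵ T.

B ≈ 11.7 μT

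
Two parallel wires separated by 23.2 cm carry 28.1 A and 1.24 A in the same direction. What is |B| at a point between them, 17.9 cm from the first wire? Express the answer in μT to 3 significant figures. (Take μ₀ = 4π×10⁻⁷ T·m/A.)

Each long wire gives B = μ₀I/(2πd). Distances are d₁ = 0.179 m and d₂ = 0.053 m.
B₁ = 3.14×10⁻⁵ T, B₂ = 4.68×10⁻⁶ T.
Between parallel currents the two contributions point in opposite directions, so they subtract. B = |B₁ − B₂| = |3.14×10⁻⁵ − 4.68×10⁻⁶| = 2.67×10⁻⁵ T.

B ≈ 26.7 μT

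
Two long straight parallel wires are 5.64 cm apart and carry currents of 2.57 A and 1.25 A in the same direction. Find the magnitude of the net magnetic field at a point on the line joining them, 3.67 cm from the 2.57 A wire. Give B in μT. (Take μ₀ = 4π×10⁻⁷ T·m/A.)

B ≈ 1.32 μT

Each long wire gives B = μ₀I/(2πd). Distances are d₁ = 0.0367 m and d₂ = 0.0197 m.
B₁ = 1.40×10⁻⁵ T, B₂ = 1.27×10⁻⁵ T.
Between parallel currents the two contributions point in opposite directions, so they subtract. B = |B₁ − B₂| = |1.40×10⁻⁵ − 1.27×10⁻⁵| = 1.32×10⁻⁶ T.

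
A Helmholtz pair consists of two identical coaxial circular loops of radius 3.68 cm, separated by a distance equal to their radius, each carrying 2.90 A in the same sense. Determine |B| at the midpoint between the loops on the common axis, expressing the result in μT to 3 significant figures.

Each loop contributes B = μ₀IR²/[2(R²+z²)^(3/2)] on the axis, with z measured from that loop.
Loop 1 (z = 0.0184 m): B₁ = 3.54×10⁻⁵ T. Loop 2 (z = 0.0184 m): B₂ = 3.54×10⁻⁵ T.
The fields add: B = B₁ + B₂ = 7.09×10⁻⁵ T.

B ≈ 70.9 μT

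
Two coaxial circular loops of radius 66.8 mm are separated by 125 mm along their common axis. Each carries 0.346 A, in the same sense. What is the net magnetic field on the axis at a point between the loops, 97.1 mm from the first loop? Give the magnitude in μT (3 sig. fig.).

B ≈ 3.15 μT

Each loop contributes B = μ₀IR²/[2(R²+z²)^(3/2)] on the axis, with z measured from that loop.
Loop 1 (z = 0.0971 m): B₁ = 5.93×10⁻⁷ T. Loop 2 (z = 0.0279 m): B₂ = 2.56×10⁻⁶ T.
The fields add: B = B₁ + B₂ = 3.15×10⁻⁶ T.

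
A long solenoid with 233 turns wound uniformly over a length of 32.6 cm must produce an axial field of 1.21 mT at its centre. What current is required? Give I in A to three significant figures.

I ≈ 1.35 A

Inside a long solenoid B = μ₀nI with n = 714.7 m⁻¹, so I = B/(μ₀n).
I = 1.21×10⁻³ / (4π×10⁻⁷ × 714.7) = 1.35 A.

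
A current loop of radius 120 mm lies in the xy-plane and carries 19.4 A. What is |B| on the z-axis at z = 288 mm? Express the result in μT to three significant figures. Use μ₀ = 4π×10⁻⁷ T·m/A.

On the axis of a circular loop, B = μ₀IR² / [2(R²+z²)^(3/2)].
R² + z² = (0.12)² + (0.288)² = 0.09734 m², and (R²+z²)^(3/2) = 3.04×10⁻² m³.
B = (4π×10⁻⁷ × 19.4 × 0.0144) / (2 × 3.04×10⁻²) = 5.78×10⁻⁶ T.

B ≈ 5.78 μT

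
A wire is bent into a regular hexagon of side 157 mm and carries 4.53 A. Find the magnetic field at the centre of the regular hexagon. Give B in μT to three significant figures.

B ≈ 20.0 μT

Each side is a finite straight segment at perpendicular distance d = a/(2 tan(π/6)) = 0.136 m from the centre, with end-angles ±π/6.
One side contributes B₁ = (μ₀I/4πd)·2 sin(π/6) = 3.33×10⁻⁶ T.
All 6 sides add in the same direction: B = 6 × 3.33×10⁻⁶ = 2.00×10⁻⁵ T.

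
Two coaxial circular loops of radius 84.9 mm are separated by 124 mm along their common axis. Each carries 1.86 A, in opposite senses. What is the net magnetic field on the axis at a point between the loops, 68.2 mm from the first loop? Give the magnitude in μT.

B ≈ 1.51 μT

Each loop contributes B = μ₀IR²/[2(R²+z²)^(3/2)] on the axis, with z measured from that loop.
Loop 1 (z = 0.0682 m): B₁ = 6.52×10⁻⁶ T. Loop 2 (z = 0.0558 m): B₂ = 8.03×10⁻⁶ T.
The fields oppose: B = |B₁ − B₂| = 1.51×10⁻⁶ T.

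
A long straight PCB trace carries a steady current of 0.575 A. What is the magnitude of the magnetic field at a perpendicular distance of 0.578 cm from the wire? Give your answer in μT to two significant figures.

B ≈ 20 μT

For an infinitely long straight wire, B = μ₀I/(2πd).
B = (4π×10⁻⁷ × 0.575) / (2π × 0.00578) = 1.99×10⁻⁵ T.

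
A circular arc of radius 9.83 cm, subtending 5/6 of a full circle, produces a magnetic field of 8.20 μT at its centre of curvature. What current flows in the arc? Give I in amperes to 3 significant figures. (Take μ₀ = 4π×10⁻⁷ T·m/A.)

I ≈ 1.54 A

For a circular arc, B = μ₀Iφ/(4πR) with φ in radians; here φ = 5.236 rad.
So I = 4πRB/(μ₀φ) = 4π × 0.0983 × 8.20×10⁻⁶ / (4π×10⁻⁷ × 5.236) = 1.54 A.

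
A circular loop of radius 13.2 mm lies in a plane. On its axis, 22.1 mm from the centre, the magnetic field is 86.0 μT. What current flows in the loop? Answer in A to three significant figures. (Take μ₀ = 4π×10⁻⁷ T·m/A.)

On the axis of a loop, B = μ₀IR²/[2(R²+z²)^(3/2)], so I = 2B(R²+z²)^(3/2)/(μ₀R²).
R² + z² = 0.0001742 + 0.0004884 = 0.0006627 m²; raised to 3/2 gives 1.71×10⁻⁵ m³.
I = 2 × 8.60×10⁻⁵ × 1.71×10⁻⁵ / (1.26×10⁻⁶ × 0.0001742) = 13.4 A.

I ≈ 13.4 A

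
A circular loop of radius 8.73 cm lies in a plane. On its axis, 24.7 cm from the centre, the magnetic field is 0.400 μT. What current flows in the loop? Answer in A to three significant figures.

On the axis of a loop, B = μ₀IR²/[2(R²+z²)^(3/2)], so I = 2B(R²+z²)^(3/2)/(μ₀R²).
R² + z² = 0.007621 + 0.06101 = 0.06863 m²; raised to 3/2 gives 1.80×10⁻² m³.
I = 2 × 4.00×10⁻⁷ × 1.80×10⁻² / (1.26×10⁻⁶ × 0.007621) = 1.50 A.

I ≈ 1.50 A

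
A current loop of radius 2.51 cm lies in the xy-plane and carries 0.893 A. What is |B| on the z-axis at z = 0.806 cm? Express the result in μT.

B ≈ 19.3 μT

On the axis of a circular loop, B = μ₀IR² / [2(R²+z²)^(3/2)].
R² + z² = (0.0251)² + (0.00806)² = 0.000695 m², and (R²+z²)^(3/2) = 1.83×10⁻⁵ m³.
B = (4π×10⁻⁷ × 0.893 × 0.00063) / (2 × 1.83×10⁻⁵) = 1.93×10⁻⁵ T.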